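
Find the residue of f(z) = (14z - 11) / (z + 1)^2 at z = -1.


Step 1: Pole of order 2 at z = -1
Step 2: Res = lim d/dz [(z + 1)^2 * f(z)] as z -> -1
Step 3: (z + 1)^2 * f(z) = 14z - 11
Step 4: d/dz[14z - 11] = 14

14


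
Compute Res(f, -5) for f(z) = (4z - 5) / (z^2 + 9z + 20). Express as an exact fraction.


Step 1: Q(z) = z^2 + 9z + 20 = (z + 5)(z + 4)
Step 2: Q'(z) = 2z + 9
Step 3: Q'(-5) = -1, P(-5) = -25
Step 4: Res = P(-5)/Q'(-5) = -25/(-1) = 25

25


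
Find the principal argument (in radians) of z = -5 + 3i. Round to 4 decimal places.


Step 1: z = -5 + 3i
Step 2: arg(z) = atan2(3, -5)
Step 3: arg(z) = 2.6012

2.6012


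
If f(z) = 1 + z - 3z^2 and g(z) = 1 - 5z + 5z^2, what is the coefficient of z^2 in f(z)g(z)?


Step 1: z^2 term in f*g comes from: (1)*(5z^2) + (z)*(-5z) + (-3z^2)*(1)
Step 2: = 5 - 5 - 3
Step 3: = -3

-3


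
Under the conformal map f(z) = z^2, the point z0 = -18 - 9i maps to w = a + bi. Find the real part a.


Step 1: z0 = -18 - 9i
Step 2: z0^2 = (-18)^2 - (-9)^2 + 324i
Step 3: real part = 324 - 81 = 243

243


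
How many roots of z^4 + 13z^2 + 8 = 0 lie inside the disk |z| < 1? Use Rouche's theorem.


Step 1: On |z| = 1 the three terms have sizes |z^4| = 1^4 = 1, |13z^2| = 13*1^2 = 13, |8| = 8
Step 2: The dominant term is g(z) = 13z^2; let h(z) = z^4 + 8 so f = g + h
Step 3: On |z| = 1: |g| = 13 and |h| <= 1 + 8 = 9
Step 4: Since 13 > 9, |h| < |g| on |z| = 1, so by Rouche f has the same number of zeros as g inside |z| < 1
Step 5: g(z) = 13z^2 has 2 zeros (at the origin, multiplicity 2) inside |z| < 1. Answer = 2

2


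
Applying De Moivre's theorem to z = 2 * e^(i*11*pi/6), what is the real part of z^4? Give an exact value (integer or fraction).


Step 1: By De Moivre's theorem, z^4 = 2^4 * e^(i*4*11*pi/6) = 16 * (cos(22*pi/3) + i*sin(22*pi/3))
Step 2: |z|^4 = 2^4 = 16
Step 3: Reduce the angle mod 2*pi: 22*pi/3 - 6*pi = 4*pi/3
Step 4: cos(4*pi/3) = -1/2
Step 5: Re(z^4) = 16 * (-1/2) = -8

-8


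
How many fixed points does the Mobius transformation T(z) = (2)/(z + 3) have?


Step 1: Fixed points satisfy T(z) = z
Step 2: z^2 + 3z - 2 = 0
Step 3: Discriminant = 3^2 - 4*1*(-2) = 17
Step 4: Number of fixed points = 2

2


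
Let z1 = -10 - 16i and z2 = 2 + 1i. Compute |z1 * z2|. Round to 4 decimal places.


Step 1: |z1| = sqrt((-10)^2 + (-16)^2) = sqrt(356)
Step 2: |z2| = sqrt(2^2 + 1^2) = sqrt(5)
Step 3: |z1*z2| = |z1|*|z2| = sqrt(356) * sqrt(5) = sqrt(356 * 5) = sqrt(1780)
Step 4: = 42.19

42.19


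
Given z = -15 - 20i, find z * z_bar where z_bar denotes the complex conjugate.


Step 1: conj(z) = -15 + 20i
Step 2: z * conj(z) = (-15)^2 + (-20)^2
Step 3: = 225 + 400 = 625

625


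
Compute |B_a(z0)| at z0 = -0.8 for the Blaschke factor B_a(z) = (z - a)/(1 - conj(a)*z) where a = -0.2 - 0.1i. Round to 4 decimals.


Step 1: Numerator z0 - a = -0.8 - (-0.2 - 0.1i) = -0.6 + 0.1i
Step 2: Denominator 1 - conj(a)*z0 = 1 - (-0.2 + 0.1i)*(-0.8) = 0.84 + 0.08i
Step 3: |z0 - a|^2 = (-0.6)^2 + 0.1^2 = 0.37; |1 - conj(a)*z0|^2 = 0.84^2 + 0.08^2 = 0.712
Step 4: |B_a(-0.8)| = sqrt(0.37 / 0.712) = sqrt(0.519663)
Step 5: = 0.7209

0.7209


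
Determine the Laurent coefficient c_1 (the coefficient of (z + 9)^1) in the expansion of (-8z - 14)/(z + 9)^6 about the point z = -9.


Step 1: Write the numerator in powers of (z + 9): -8z - 14 = -8(z + 9) + (-8*(-9) - 14) = -8(z + 9) + 58
Step 2: Divide by (z + 9)^6: f(z) = 58(z + 9)^(-6) - 8(z + 9)^(-5)
Step 3: This finite sum is the Laurent series of f about z = -9.
Step 4: Only the powers -6 and -5 appear, so the coefficient of (z + 9)^1 = 0

0


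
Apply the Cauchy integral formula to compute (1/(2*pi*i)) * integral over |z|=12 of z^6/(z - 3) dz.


Step 1: f(z) = z^6, a = 3 is inside |z| = 12
Step 2: By Cauchy integral formula: (1/(2pi*i)) * integral = f(a)
Step 3: f(3) = 3^6 = 729

729


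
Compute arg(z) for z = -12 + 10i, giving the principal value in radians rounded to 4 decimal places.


Step 1: z = -12 + 10i
Step 2: arg(z) = atan2(10, -12)
Step 3: arg(z) = 2.4469

2.4469


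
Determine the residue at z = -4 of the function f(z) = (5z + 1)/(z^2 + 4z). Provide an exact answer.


Step 1: Q(z) = z^2 + 4z = (z + 4)(z)
Step 2: Q'(z) = 2z + 4
Step 3: Q'(-4) = -4, P(-4) = -19
Step 4: Res = P(-4)/Q'(-4) = -19/(-4) = 19/4

19/4


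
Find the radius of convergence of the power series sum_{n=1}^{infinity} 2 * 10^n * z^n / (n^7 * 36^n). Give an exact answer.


Step 1: General term a_n = 2 * 10^n / (n^7 * 36^n)
Step 2: By the root test, |a_n|^(1/n) = 2^(1/n) * 10 / (n^(7/n) * 36) -> 10/36 as n -> infinity (since 2^(1/n) -> 1 and n^(7/n) -> 1)
Step 3: R = 1/lim|a_n|^(1/n) = 36/10 = 18/5

18/5


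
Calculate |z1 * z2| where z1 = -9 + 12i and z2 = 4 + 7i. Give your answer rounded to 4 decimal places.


Step 1: |z1| = sqrt((-9)^2 + 12^2) = sqrt(225)
Step 2: |z2| = sqrt(4^2 + 7^2) = sqrt(65)
Step 3: |z1*z2| = |z1|*|z2| = sqrt(225) * sqrt(65) = sqrt(225 * 65) = sqrt(14625)
Step 4: = 120.9339

120.9339


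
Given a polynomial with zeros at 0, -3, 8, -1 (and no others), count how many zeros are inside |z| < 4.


Step 1: Check each root:
  z = 0: |0| = 0 < 4
  z = -3: |-3| = 3 < 4
  z = 8: |8| = 8 >= 4
  z = -1: |-1| = 1 < 4
Step 2: Count = 3

3


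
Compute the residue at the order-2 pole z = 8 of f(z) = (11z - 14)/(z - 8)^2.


Step 1: Pole of order 2 at z = 8
Step 2: Res = lim d/dz [(z - 8)^2 * f(z)] as z -> 8
Step 3: (z - 8)^2 * f(z) = 11z - 14
Step 4: d/dz[11z - 14] = 11

11


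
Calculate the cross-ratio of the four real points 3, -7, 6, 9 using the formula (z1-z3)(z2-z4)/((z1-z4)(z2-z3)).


Step 1: (z1-z3)(z2-z4) = (-3) * (-16) = 48
Step 2: (z1-z4)(z2-z3) = (-6) * (-13) = 78
Step 3: Cross-ratio = 48/78 = 8/13

8/13


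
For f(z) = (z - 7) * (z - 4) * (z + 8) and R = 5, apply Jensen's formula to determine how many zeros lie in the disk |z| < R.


Jensen's formula: (1/2pi)*integral log|f(Re^it)|dt = log|f(0)| + sum_{|a_k|<R} log(R/|a_k|)
Step 1: f(0) = (-7) * (-4) * 8 = 224
Step 2: log|f(0)| = log|7| + log|4| + log|-8| = 5.4116
Step 3: Zeros inside |z| < 5: 4
Step 4: Jensen sum = log(5/4) = 0.2231
Step 5: n(R) = number of terms in the Jensen sum = count of zeros inside |z| < 5 = 1

1


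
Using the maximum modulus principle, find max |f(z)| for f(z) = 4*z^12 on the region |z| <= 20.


Step 1: On |z| = 20, |f(z)| = 4 * |z|^12 = 4 * 20^12
Step 2: By maximum modulus principle, maximum is on boundary.
Step 3: Maximum = 4 * 4096000000000000 = 16384000000000000

16384000000000000


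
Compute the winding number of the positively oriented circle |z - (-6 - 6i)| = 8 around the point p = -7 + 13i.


Step 1: Center c = (-6, -6), radius = 8
Step 2: |p - c|^2 = (-1)^2 + 19^2 = 362
Step 3: r^2 = 64
Step 4: |p-c| > r so winding number = 0

0


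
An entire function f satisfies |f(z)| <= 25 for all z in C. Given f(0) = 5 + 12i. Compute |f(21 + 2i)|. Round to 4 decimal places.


Step 1: By Liouville's theorem, a bounded entire function is constant.
Step 2: f(z) = f(0) = 5 + 12i for all z.
Step 3: |f(w)| = |5 + 12i| = sqrt(25 + 144)
Step 4: = 13.0

13.0


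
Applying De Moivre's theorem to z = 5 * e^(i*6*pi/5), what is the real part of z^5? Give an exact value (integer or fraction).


Step 1: By De Moivre's theorem, z^5 = 5^5 * e^(i*5*6*pi/5) = 3125 * (cos(6*pi) + i*sin(6*pi))
Step 2: |z|^5 = 5^5 = 3125
Step 3: Reduce the angle mod 2*pi: 6*pi - 6*pi = 0
Step 4: cos(0) = 1
Step 5: Re(z^5) = 3125 * 1 = 3125

3125


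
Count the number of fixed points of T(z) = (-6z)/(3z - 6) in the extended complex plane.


Step 1: Fixed points satisfy T(z) = z
Step 2: 3z^2 = 0
Step 3: Discriminant = 0^2 - 4*3*0 = 0
Step 4: Number of fixed points = 1

1


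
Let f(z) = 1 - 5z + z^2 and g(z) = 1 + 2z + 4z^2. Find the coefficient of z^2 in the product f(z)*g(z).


Step 1: z^2 term in f*g comes from: (1)*(4z^2) + (-5z)*(2z) + (z^2)*(1)
Step 2: = 4 - 10 + 1
Step 3: = -5

-5


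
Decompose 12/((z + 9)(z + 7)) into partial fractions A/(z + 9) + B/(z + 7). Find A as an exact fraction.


Step 1: Multiply both sides by (z + 9) and set z = -9
Step 2: A = 12 / (-9 + 7)
Step 3: A = 12 / (-2)
Step 4: A = -6

-6


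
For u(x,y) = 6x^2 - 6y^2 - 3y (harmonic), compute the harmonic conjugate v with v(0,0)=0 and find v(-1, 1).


Step 1: v_x = -u_y = 12y + 3
Step 2: v_y = u_x = 12x + 0
Step 3: v = 12xy + 3x + C
Step 4: v(0,0) = 0 => C = 0
Step 5: v(-1, 1) = -15

-15


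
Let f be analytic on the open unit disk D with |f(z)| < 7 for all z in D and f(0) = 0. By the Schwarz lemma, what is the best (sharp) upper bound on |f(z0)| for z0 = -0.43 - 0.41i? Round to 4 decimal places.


Step 1: g = f/7 maps D -> D with g(0) = 0, so by the Schwarz lemma |g(z)| <= |z|, i.e. |f(z)| <= 7|z|; this is sharp (f(z) = 7z).
Step 2: |z0|^2 = (-0.43)^2 + (-0.41)^2 = 0.353
Step 3: |z0| = sqrt(0.353) = 0.594138
Step 4: Best bound = 7 * |z0| = 7 * 0.594138 = 4.159

4.159


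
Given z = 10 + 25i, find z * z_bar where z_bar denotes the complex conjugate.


Step 1: conj(z) = 10 - 25i
Step 2: z * conj(z) = 10^2 + 25^2
Step 3: = 100 + 625 = 725

725


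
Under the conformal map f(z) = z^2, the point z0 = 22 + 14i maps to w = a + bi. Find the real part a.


Step 1: z0 = 22 + 14i
Step 2: z0^2 = 22^2 - 14^2 + 616i
Step 3: real part = 484 - 196 = 288

288


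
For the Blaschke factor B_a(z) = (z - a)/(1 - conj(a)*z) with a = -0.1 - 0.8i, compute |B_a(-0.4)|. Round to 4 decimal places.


Step 1: Numerator z0 - a = -0.4 - (-0.1 - 0.8i) = -0.3 + 0.8i
Step 2: Denominator 1 - conj(a)*z0 = 1 - (-0.1 + 0.8i)*(-0.4) = 0.96 + 0.32i
Step 3: |z0 - a|^2 = (-0.3)^2 + 0.8^2 = 0.73; |1 - conj(a)*z0|^2 = 0.96^2 + 0.32^2 = 1.024
Step 4: |B_a(-0.4)| = sqrt(0.73 / 1.024) = sqrt(0.712891)
Step 5: = 0.8443

0.8443


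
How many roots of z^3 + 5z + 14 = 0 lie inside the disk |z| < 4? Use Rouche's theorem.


Step 1: On |z| = 4 the three terms have sizes |z^3| = 4^3 = 64, |5z| = 5*4 = 20, |14| = 14
Step 2: The dominant term is g(z) = z^3; let h(z) = 5z + 14 so f = g + h
Step 3: On |z| = 4: |g| = 64 and |h| <= 20 + 14 = 34
Step 4: Since 64 > 34, |h| < |g| on |z| = 4, so by Rouche f has the same number of zeros as g inside |z| < 4
Step 5: g(z) = z^3 has 3 zeros (all at the origin) inside |z| < 4. Answer = 3

3


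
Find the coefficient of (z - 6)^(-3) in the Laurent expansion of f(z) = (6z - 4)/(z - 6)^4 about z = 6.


Step 1: Write the numerator in powers of (z - 6): 6z - 4 = 6(z - 6) + (6*6 - 4) = 6(z - 6) + 32
Step 2: Divide by (z - 6)^4: f(z) = 32(z - 6)^(-4) + 6(z - 6)^(-3)
Step 3: This finite sum is the Laurent series of f about z = 6.
Step 4: Coefficient of (z - 6)^(-3) = coefficient of (z - 6) in the re-centred numerator = 6

6


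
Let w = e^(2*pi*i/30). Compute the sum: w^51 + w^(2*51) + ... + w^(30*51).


Step 1: The sum sum_{j=1}^{n} w^(k*j) equals n if n | k, else 0.
Step 2: Here n = 30, k = 51
Step 3: Does n divide k? 30 | 51 -> False
Step 4: Sum = 0

0


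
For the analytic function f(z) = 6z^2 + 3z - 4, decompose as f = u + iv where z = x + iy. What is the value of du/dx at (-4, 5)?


Step 1: f(z) = 6(x+iy)^2 + 3(x+iy) - 4
Step 2: u = 6(x^2 - y^2) + 3x - 4
Step 3: u_x = 12x + 3
Step 4: At (-4, 5): u_x = -48 + 3 = -45

-45


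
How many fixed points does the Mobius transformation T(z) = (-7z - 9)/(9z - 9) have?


Step 1: Fixed points satisfy T(z) = z
Step 2: 9z^2 - 2z + 9 = 0
Step 3: Discriminant = (-2)^2 - 4*9*9 = -320
Step 4: Number of fixed points = 2

2


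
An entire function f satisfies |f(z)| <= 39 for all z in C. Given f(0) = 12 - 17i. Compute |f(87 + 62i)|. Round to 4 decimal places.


Step 1: By Liouville's theorem, a bounded entire function is constant.
Step 2: f(z) = f(0) = 12 - 17i for all z.
Step 3: |f(w)| = |12 - 17i| = sqrt(144 + 289)
Step 4: = 20.8087

20.8087


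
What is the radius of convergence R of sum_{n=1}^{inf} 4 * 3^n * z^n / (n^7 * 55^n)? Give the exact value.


Step 1: General term a_n = 4 * 3^n / (n^7 * 55^n)
Step 2: By the root test, |a_n|^(1/n) = 4^(1/n) * 3 / (n^(7/n) * 55) -> 3/55 as n -> infinity (since 4^(1/n) -> 1 and n^(7/n) -> 1)
Step 3: R = 1/lim|a_n|^(1/n) = 55/3

55/3


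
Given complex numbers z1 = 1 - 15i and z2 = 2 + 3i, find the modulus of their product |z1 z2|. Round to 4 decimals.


Step 1: |z1| = sqrt(1^2 + (-15)^2) = sqrt(226)
Step 2: |z2| = sqrt(2^2 + 3^2) = sqrt(13)
Step 3: |z1*z2| = |z1|*|z2| = sqrt(226) * sqrt(13) = sqrt(226 * 13) = sqrt(2938)
Step 4: = 54.2033

54.2033


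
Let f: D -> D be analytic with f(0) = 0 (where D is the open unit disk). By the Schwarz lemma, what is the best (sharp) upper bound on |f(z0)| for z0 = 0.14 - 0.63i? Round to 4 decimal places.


Step 1: Schwarz lemma: if f: D -> D is analytic with f(0) = 0, then |f(z)| <= |z| for all z in D, and this is sharp (f(z) = z).
Step 2: |z0|^2 = 0.14^2 + (-0.63)^2 = 0.4165
Step 3: |z0| = sqrt(0.4165) = 0.645368
Step 4: Best bound = |z0| = 0.6454

0.6454


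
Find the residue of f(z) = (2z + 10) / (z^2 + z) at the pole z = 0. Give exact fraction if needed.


Step 1: Q(z) = z^2 + z = (z)(z + 1)
Step 2: Q'(z) = 2z + 1
Step 3: Q'(0) = 1, P(0) = 10
Step 4: Res = P(0)/Q'(0) = 10/1 = 10

10


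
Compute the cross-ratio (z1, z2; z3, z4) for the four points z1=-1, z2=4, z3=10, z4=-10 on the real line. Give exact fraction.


Step 1: (z1-z3)(z2-z4) = (-11) * 14 = -154
Step 2: (z1-z4)(z2-z3) = 9 * (-6) = -54
Step 3: Cross-ratio = 154/54 = 77/27

77/27


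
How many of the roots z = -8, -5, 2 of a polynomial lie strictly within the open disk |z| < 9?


Step 1: Check each root:
  z = -8: |-8| = 8 < 9
  z = -5: |-5| = 5 < 9
  z = 2: |2| = 2 < 9
Step 2: Count = 3

3


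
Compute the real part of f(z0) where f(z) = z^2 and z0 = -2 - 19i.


Step 1: z0 = -2 - 19i
Step 2: z0^2 = (-2)^2 - (-19)^2 + 76i
Step 3: real part = 4 - 361 = -357

-357


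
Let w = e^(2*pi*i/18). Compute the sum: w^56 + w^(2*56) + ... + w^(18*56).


Step 1: The sum sum_{j=1}^{n} w^(k*j) equals n if n | k, else 0.
Step 2: Here n = 18, k = 56
Step 3: Does n divide k? 18 | 56 -> False
Step 4: Sum = 0

0


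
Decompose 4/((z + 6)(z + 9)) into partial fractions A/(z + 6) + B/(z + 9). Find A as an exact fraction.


Step 1: Multiply both sides by (z + 6) and set z = -6
Step 2: A = 4 / (-6 + 9)
Step 3: A = 4 / 3
Step 4: A = 4/3

4/3


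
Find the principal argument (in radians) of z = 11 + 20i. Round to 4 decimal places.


Step 1: z = 11 + 20i
Step 2: arg(z) = atan2(20, 11)
Step 3: arg(z) = 1.068

1.068


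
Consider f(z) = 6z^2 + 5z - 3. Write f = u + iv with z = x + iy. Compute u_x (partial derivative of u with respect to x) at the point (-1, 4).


Step 1: f(z) = 6(x+iy)^2 + 5(x+iy) - 3
Step 2: u = 6(x^2 - y^2) + 5x - 3
Step 3: u_x = 12x + 5
Step 4: At (-1, 4): u_x = -12 + 5 = -7

-7


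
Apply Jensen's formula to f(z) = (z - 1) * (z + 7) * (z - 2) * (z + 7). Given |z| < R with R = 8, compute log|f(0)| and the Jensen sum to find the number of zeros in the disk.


Jensen's formula: (1/2pi)*integral log|f(Re^it)|dt = log|f(0)| + sum_{|a_k|<R} log(R/|a_k|)
Step 1: f(0) = (-1) * 7 * (-2) * 7 = 98
Step 2: log|f(0)| = log|1| + log|-7| + log|2| + log|-7| = 4.585
Step 3: Zeros inside |z| < 8: 1, -7, 2, -7
Step 4: Jensen sum = log(8/1) + log(8/7) + log(8/2) + log(8/7) = 3.7328
Step 5: n(R) = number of terms in the Jensen sum = count of zeros inside |z| < 8 = 4

4


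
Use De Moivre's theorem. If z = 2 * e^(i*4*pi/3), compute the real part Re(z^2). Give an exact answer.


Step 1: By De Moivre's theorem, z^2 = 2^2 * e^(i*2*4*pi/3) = 4 * (cos(8*pi/3) + i*sin(8*pi/3))
Step 2: |z|^2 = 2^2 = 4
Step 3: Reduce the angle mod 2*pi: 8*pi/3 - 2*pi = 2*pi/3
Step 4: cos(2*pi/3) = -1/2
Step 5: Re(z^2) = 4 * (-1/2) = -2

-2


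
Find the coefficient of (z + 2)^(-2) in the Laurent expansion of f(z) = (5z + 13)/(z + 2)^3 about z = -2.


Step 1: Write the numerator in powers of (z + 2): 5z + 13 = 5(z + 2) + (5*(-2) + 13) = 5(z + 2) + 3
Step 2: Divide by (z + 2)^3: f(z) = 3(z + 2)^(-3) + 5(z + 2)^(-2)
Step 3: This finite sum is the Laurent series of f about z = -2.
Step 4: Coefficient of (z + 2)^(-2) = coefficient of (z + 2) in the re-centred numerator = 5

5


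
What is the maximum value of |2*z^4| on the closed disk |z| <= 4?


Step 1: On |z| = 4, |f(z)| = 2 * |z|^4 = 2 * 4^4
Step 2: By maximum modulus principle, maximum is on boundary.
Step 3: Maximum = 2 * 256 = 512

512


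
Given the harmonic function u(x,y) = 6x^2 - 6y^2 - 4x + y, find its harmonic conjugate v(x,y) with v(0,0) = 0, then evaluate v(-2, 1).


Step 1: v_x = -u_y = 12y - 1
Step 2: v_y = u_x = 12x - 4
Step 3: v = 12xy - x - 4y + C
Step 4: v(0,0) = 0 => C = 0
Step 5: v(-2, 1) = -26

-26


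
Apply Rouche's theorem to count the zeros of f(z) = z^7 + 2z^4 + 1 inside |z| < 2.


Step 1: On |z| = 2 the three terms have sizes |z^7| = 2^7 = 128, |2z^4| = 2*2^4 = 32, |1| = 1
Step 2: The dominant term is g(z) = z^7; let h(z) = 2z^4 + 1 so f = g + h
Step 3: On |z| = 2: |g| = 128 and |h| <= 32 + 1 = 33
Step 4: Since 128 > 33, |h| < |g| on |z| = 2, so by Rouche f has the same number of zeros as g inside |z| < 2
Step 5: g(z) = z^7 has 7 zeros (all at the origin) inside |z| < 2. Answer = 7

7


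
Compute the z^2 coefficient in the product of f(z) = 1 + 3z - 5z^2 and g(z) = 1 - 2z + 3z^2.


Step 1: z^2 term in f*g comes from: (1)*(3z^2) + (3z)*(-2z) + (-5z^2)*(1)
Step 2: = 3 - 6 - 5
Step 3: = -8

-8


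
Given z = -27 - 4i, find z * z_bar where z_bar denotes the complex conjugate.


Step 1: conj(z) = -27 + 4i
Step 2: z * conj(z) = (-27)^2 + (-4)^2
Step 3: = 729 + 16 = 745

745


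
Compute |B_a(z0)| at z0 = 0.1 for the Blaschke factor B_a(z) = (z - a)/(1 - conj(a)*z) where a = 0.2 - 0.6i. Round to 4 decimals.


Step 1: Numerator z0 - a = 0.1 - (0.2 - 0.6i) = -0.1 + 0.6i
Step 2: Denominator 1 - conj(a)*z0 = 1 - (0.2 + 0.6i)*0.1 = 0.98 - 0.06i
Step 3: |z0 - a|^2 = (-0.1)^2 + 0.6^2 = 0.37; |1 - conj(a)*z0|^2 = 0.98^2 + (-0.06)^2 = 0.964
Step 4: |B_a(0.1)| = sqrt(0.37 / 0.964) = sqrt(0.383817)
Step 5: = 0.6195

0.6195


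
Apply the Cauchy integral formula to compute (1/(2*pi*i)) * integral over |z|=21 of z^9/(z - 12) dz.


Step 1: f(z) = z^9, a = 12 is inside |z| = 21
Step 2: By Cauchy integral formula: (1/(2pi*i)) * integral = f(a)
Step 3: f(12) = 12^9 = 5159780352

5159780352


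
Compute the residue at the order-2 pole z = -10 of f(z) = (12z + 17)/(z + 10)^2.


Step 1: Pole of order 2 at z = -10
Step 2: Res = lim d/dz [(z + 10)^2 * f(z)] as z -> -10
Step 3: (z + 10)^2 * f(z) = 12z + 17
Step 4: d/dz[12z + 17] = 12

12


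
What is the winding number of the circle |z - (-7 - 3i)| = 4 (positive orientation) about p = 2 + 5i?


Step 1: Center c = (-7, -3), radius = 4
Step 2: |p - c|^2 = 9^2 + 8^2 = 145
Step 3: r^2 = 16
Step 4: |p-c| > r so winding number = 0

0


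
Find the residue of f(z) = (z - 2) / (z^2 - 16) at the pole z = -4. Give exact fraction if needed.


Step 1: Q(z) = z^2 - 16 = (z + 4)(z - 4)
Step 2: Q'(z) = 2z
Step 3: Q'(-4) = -8, P(-4) = -6
Step 4: Res = P(-4)/Q'(-4) = -6/(-8) = 3/4

3/4


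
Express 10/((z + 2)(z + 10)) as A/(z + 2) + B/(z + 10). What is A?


Step 1: Multiply both sides by (z + 2) and set z = -2
Step 2: A = 10 / (-2 + 10)
Step 3: A = 10 / 8
Step 4: A = 5/4

5/4


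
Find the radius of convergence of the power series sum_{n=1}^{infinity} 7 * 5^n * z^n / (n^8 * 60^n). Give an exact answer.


Step 1: General term a_n = 7 * 5^n / (n^8 * 60^n)
Step 2: By the root test, |a_n|^(1/n) = 7^(1/n) * 5 / (n^(8/n) * 60) -> 5/60 as n -> infinity (since 7^(1/n) -> 1 and n^(8/n) -> 1)
Step 3: R = 1/lim|a_n|^(1/n) = 60/5 = 12

12


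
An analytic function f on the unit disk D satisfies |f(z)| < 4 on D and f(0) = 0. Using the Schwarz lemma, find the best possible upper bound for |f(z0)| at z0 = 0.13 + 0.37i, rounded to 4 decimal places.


Step 1: g = f/4 maps D -> D with g(0) = 0, so by the Schwarz lemma |g(z)| <= |z|, i.e. |f(z)| <= 4|z|; this is sharp (f(z) = 4z).
Step 2: |z0|^2 = 0.13^2 + 0.37^2 = 0.1538
Step 3: |z0| = sqrt(0.1538) = 0.392173
Step 4: Best bound = 4 * |z0| = 4 * 0.392173 = 1.5687

1.5687


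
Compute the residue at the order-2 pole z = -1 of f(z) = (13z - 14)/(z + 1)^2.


Step 1: Pole of order 2 at z = -1
Step 2: Res = lim d/dz [(z + 1)^2 * f(z)] as z -> -1
Step 3: (z + 1)^2 * f(z) = 13z - 14
Step 4: d/dz[13z - 14] = 13

13


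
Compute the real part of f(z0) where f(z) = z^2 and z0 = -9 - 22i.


Step 1: z0 = -9 - 22i
Step 2: z0^2 = (-9)^2 - (-22)^2 + 396i
Step 3: real part = 81 - 484 = -403

-403


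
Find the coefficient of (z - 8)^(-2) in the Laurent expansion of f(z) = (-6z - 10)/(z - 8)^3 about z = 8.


Step 1: Write the numerator in powers of (z - 8): -6z - 10 = -6(z - 8) + (-6*8 - 10) = -6(z - 8) - 58
Step 2: Divide by (z - 8)^3: f(z) = -58(z - 8)^(-3) - 6(z - 8)^(-2)
Step 3: This finite sum is the Laurent series of f about z = 8.
Step 4: Coefficient of (z - 8)^(-2) = coefficient of (z - 8) in the re-centred numerator = -6

-6


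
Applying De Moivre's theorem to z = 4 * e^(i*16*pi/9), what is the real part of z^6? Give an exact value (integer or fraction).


Step 1: By De Moivre's theorem, z^6 = 4^6 * e^(i*6*16*pi/9) = 4096 * (cos(32*pi/3) + i*sin(32*pi/3))
Step 2: |z|^6 = 4^6 = 4096
Step 3: Reduce the angle mod 2*pi: 32*pi/3 - 10*pi = 2*pi/3
Step 4: cos(2*pi/3) = -1/2
Step 5: Re(z^6) = 4096 * (-1/2) = -2048

-2048


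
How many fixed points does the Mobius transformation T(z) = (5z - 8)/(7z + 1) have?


Step 1: Fixed points satisfy T(z) = z
Step 2: 7z^2 - 4z + 8 = 0
Step 3: Discriminant = (-4)^2 - 4*7*8 = -208
Step 4: Number of fixed points = 2

2


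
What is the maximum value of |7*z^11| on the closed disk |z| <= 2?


Step 1: On |z| = 2, |f(z)| = 7 * |z|^11 = 7 * 2^11
Step 2: By maximum modulus principle, maximum is on boundary.
Step 3: Maximum = 7 * 2048 = 14336

14336


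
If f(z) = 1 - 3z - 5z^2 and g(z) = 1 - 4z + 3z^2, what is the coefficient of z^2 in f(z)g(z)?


Step 1: z^2 term in f*g comes from: (1)*(3z^2) + (-3z)*(-4z) + (-5z^2)*(1)
Step 2: = 3 + 12 - 5
Step 3: = 10

10


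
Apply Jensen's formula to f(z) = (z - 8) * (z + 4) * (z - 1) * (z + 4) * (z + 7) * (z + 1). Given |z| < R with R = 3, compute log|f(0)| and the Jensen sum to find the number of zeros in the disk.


Jensen's formula: (1/2pi)*integral log|f(Re^it)|dt = log|f(0)| + sum_{|a_k|<R} log(R/|a_k|)
Step 1: f(0) = (-8) * 4 * (-1) * 4 * 7 * 1 = 896
Step 2: log|f(0)| = log|8| + log|-4| + log|1| + log|-4| + log|-7| + log|-1| = 6.7979
Step 3: Zeros inside |z| < 3: 1, -1
Step 4: Jensen sum = log(3/1) + log(3/1) = 2.1972
Step 5: n(R) = number of terms in the Jensen sum = count of zeros inside |z| < 3 = 2

2


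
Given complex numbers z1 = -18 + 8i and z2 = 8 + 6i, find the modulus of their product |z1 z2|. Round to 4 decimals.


Step 1: |z1| = sqrt((-18)^2 + 8^2) = sqrt(388)
Step 2: |z2| = sqrt(8^2 + 6^2) = sqrt(100)
Step 3: |z1*z2| = |z1|*|z2| = sqrt(388) * sqrt(100) = sqrt(388 * 100) = sqrt(38800)
Step 4: = 196.9772

196.9772


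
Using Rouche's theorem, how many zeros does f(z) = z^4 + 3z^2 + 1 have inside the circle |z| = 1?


Step 1: On |z| = 1 the three terms have sizes |z^4| = 1^4 = 1, |3z^2| = 3*1^2 = 3, |1| = 1
Step 2: The dominant term is g(z) = 3z^2; let h(z) = z^4 + 1 so f = g + h
Step 3: On |z| = 1: |g| = 3 and |h| <= 1 + 1 = 2
Step 4: Since 3 > 2, |h| < |g| on |z| = 1, so by Rouche f has the same number of zeros as g inside |z| < 1
Step 5: g(z) = 3z^2 has 2 zeros (at the origin, multiplicity 2) inside |z| < 1. Answer = 2

2


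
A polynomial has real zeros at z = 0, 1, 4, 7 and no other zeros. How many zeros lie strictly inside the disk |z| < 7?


Step 1: Check each root:
  z = 0: |0| = 0 < 7
  z = 1: |1| = 1 < 7
  z = 4: |4| = 4 < 7
  z = 7: |7| = 7 >= 7
Step 2: Count = 3

3


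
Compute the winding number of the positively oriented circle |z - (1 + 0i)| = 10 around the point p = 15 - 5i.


Step 1: Center c = (1, 0), radius = 10
Step 2: |p - c|^2 = 14^2 + (-5)^2 = 221
Step 3: r^2 = 100
Step 4: |p-c| > r so winding number = 0

0


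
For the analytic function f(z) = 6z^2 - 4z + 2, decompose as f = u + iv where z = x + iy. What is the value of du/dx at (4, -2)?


Step 1: f(z) = 6(x+iy)^2 - 4(x+iy) + 2
Step 2: u = 6(x^2 - y^2) - 4x + 2
Step 3: u_x = 12x - 4
Step 4: At (4, -2): u_x = 48 - 4 = 44

44


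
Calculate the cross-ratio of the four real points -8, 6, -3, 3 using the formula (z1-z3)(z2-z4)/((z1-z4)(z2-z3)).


Step 1: (z1-z3)(z2-z4) = (-5) * 3 = -15
Step 2: (z1-z4)(z2-z3) = (-11) * 9 = -99
Step 3: Cross-ratio = 15/99 = 5/33

5/33


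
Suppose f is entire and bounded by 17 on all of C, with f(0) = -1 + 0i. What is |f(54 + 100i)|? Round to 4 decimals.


Step 1: By Liouville's theorem, a bounded entire function is constant.
Step 2: f(z) = f(0) = -1 + 0i for all z.
Step 3: |f(w)| = |-1 + 0i| = sqrt(1 + 0)
Step 4: = 1.0

1.0


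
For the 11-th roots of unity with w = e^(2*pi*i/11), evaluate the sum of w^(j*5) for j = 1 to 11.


Step 1: The sum sum_{j=1}^{n} w^(k*j) equals n if n | k, else 0.
Step 2: Here n = 11, k = 5
Step 3: Does n divide k? 11 | 5 -> False
Step 4: Sum = 0

0


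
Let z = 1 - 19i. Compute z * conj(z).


Step 1: conj(z) = 1 + 19i
Step 2: z * conj(z) = 1^2 + (-19)^2
Step 3: = 1 + 361 = 362

362


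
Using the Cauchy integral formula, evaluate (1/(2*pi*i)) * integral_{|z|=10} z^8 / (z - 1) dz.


Step 1: f(z) = z^8, a = 1 is inside |z| = 10
Step 2: By Cauchy integral formula: (1/(2pi*i)) * integral = f(a)
Step 3: f(1) = 1^8 = 1

1


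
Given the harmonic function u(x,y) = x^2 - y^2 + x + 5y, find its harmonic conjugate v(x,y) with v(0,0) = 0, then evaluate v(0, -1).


Step 1: v_x = -u_y = 2y - 5
Step 2: v_y = u_x = 2x + 1
Step 3: v = 2xy - 5x + y + C
Step 4: v(0,0) = 0 => C = 0
Step 5: v(0, -1) = -1

-1


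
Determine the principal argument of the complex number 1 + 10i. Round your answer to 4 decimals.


Step 1: z = 1 + 10i
Step 2: arg(z) = atan2(10, 1)
Step 3: arg(z) = 1.4711

1.4711


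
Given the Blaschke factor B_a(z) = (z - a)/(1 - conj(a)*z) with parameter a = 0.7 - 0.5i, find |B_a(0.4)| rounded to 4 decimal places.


Step 1: Numerator z0 - a = 0.4 - (0.7 - 0.5i) = -0.3 + 0.5i
Step 2: Denominator 1 - conj(a)*z0 = 1 - (0.7 + 0.5i)*0.4 = 0.72 - 0.2i
Step 3: |z0 - a|^2 = (-0.3)^2 + 0.5^2 = 0.34; |1 - conj(a)*z0|^2 = 0.72^2 + (-0.2)^2 = 0.5584
Step 4: |B_a(0.4)| = sqrt(0.34 / 0.5584) = sqrt(0.608883)
Step 5: = 0.7803

0.7803


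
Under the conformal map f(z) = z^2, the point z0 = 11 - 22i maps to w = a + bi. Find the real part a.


Step 1: z0 = 11 - 22i
Step 2: z0^2 = 11^2 - (-22)^2 - 484i
Step 3: real part = 121 - 484 = -363

-363


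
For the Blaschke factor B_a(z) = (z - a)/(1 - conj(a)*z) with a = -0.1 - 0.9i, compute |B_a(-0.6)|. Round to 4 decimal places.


Step 1: Numerator z0 - a = -0.6 - (-0.1 - 0.9i) = -0.5 + 0.9i
Step 2: Denominator 1 - conj(a)*z0 = 1 - (-0.1 + 0.9i)*(-0.6) = 0.94 + 0.54i
Step 3: |z0 - a|^2 = (-0.5)^2 + 0.9^2 = 1.06; |1 - conj(a)*z0|^2 = 0.94^2 + 0.54^2 = 1.1752
Step 4: |B_a(-0.6)| = sqrt(1.06 / 1.1752) = sqrt(0.901974)
Step 5: = 0.9497

0.9497


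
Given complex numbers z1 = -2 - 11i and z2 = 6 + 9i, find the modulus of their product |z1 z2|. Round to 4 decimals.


Step 1: |z1| = sqrt((-2)^2 + (-11)^2) = sqrt(125)
Step 2: |z2| = sqrt(6^2 + 9^2) = sqrt(117)
Step 3: |z1*z2| = |z1|*|z2| = sqrt(125) * sqrt(117) = sqrt(125 * 117) = sqrt(14625)
Step 4: = 120.9339

120.9339


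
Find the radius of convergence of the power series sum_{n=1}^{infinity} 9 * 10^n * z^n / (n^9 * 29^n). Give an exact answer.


Step 1: General term a_n = 9 * 10^n / (n^9 * 29^n)
Step 2: By the root test, |a_n|^(1/n) = 9^(1/n) * 10 / (n^(9/n) * 29) -> 10/29 as n -> infinity (since 9^(1/n) -> 1 and n^(9/n) -> 1)
Step 3: R = 1/lim|a_n|^(1/n) = 29/10

29/10


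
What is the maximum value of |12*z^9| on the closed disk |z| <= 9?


Step 1: On |z| = 9, |f(z)| = 12 * |z|^9 = 12 * 9^9
Step 2: By maximum modulus principle, maximum is on boundary.
Step 3: Maximum = 12 * 387420489 = 4649045868

4649045868


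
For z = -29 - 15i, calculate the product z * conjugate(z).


Step 1: conj(z) = -29 + 15i
Step 2: z * conj(z) = (-29)^2 + (-15)^2
Step 3: = 841 + 225 = 1066

1066


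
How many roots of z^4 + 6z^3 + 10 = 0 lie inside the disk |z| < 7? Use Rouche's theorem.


Step 1: On |z| = 7 the three terms have sizes |z^4| = 7^4 = 2401, |6z^3| = 6*7^3 = 2058, |10| = 10
Step 2: The dominant term is g(z) = z^4; let h(z) = 6z^3 + 10 so f = g + h
Step 3: On |z| = 7: |g| = 2401 and |h| <= 2058 + 10 = 2068
Step 4: Since 2401 > 2068, |h| < |g| on |z| = 7, so by Rouche f has the same number of zeros as g inside |z| < 7
Step 5: g(z) = z^4 has 4 zeros (all at the origin) inside |z| < 7. Answer = 4

4


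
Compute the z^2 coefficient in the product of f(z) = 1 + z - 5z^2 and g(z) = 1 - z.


Step 1: z^2 term in f*g comes from: (1)*(0) + (z)*(-z) + (-5z^2)*(1)
Step 2: = 0 - 1 - 5
Step 3: = -6

-6


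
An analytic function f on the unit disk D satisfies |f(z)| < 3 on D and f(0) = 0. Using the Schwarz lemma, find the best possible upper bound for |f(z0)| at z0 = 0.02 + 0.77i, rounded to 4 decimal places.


Step 1: g = f/3 maps D -> D with g(0) = 0, so by the Schwarz lemma |g(z)| <= |z|, i.e. |f(z)| <= 3|z|; this is sharp (f(z) = 3z).
Step 2: |z0|^2 = 0.02^2 + 0.77^2 = 0.5933
Step 3: |z0| = sqrt(0.5933) = 0.77026
Step 4: Best bound = 3 * |z0| = 3 * 0.77026 = 2.3108

2.3108


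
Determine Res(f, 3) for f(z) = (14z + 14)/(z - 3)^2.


Step 1: Pole of order 2 at z = 3
Step 2: Res = lim d/dz [(z - 3)^2 * f(z)] as z -> 3
Step 3: (z - 3)^2 * f(z) = 14z + 14
Step 4: d/dz[14z + 14] = 14

14


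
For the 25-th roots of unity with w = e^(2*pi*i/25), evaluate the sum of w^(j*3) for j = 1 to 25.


Step 1: The sum sum_{j=1}^{n} w^(k*j) equals n if n | k, else 0.
Step 2: Here n = 25, k = 3
Step 3: Does n divide k? 25 | 3 -> False
Step 4: Sum = 0

0


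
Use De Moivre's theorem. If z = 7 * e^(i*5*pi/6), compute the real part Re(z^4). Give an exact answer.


Step 1: By De Moivre's theorem, z^4 = 7^4 * e^(i*4*5*pi/6) = 2401 * (cos(10*pi/3) + i*sin(10*pi/3))
Step 2: |z|^4 = 7^4 = 2401
Step 3: Reduce the angle mod 2*pi: 10*pi/3 - 2*pi = 4*pi/3
Step 4: cos(4*pi/3) = -1/2
Step 5: Re(z^4) = 2401 * (-1/2) = -2401/2

-2401/2


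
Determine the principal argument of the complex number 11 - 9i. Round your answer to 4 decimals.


Step 1: z = 11 - 9i
Step 2: arg(z) = atan2(-9, 11)
Step 3: arg(z) = -0.6857

-0.6857


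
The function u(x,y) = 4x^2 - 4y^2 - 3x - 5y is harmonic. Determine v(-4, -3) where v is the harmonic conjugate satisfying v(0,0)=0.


Step 1: v_x = -u_y = 8y + 5
Step 2: v_y = u_x = 8x - 3
Step 3: v = 8xy + 5x - 3y + C
Step 4: v(0,0) = 0 => C = 0
Step 5: v(-4, -3) = 85

85


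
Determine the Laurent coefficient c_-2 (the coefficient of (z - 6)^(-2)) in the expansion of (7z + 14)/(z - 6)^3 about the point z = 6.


Step 1: Write the numerator in powers of (z - 6): 7z + 14 = 7(z - 6) + (7*6 + 14) = 7(z - 6) + 56
Step 2: Divide by (z - 6)^3: f(z) = 56(z - 6)^(-3) + 7(z - 6)^(-2)
Step 3: This finite sum is the Laurent series of f about z = 6.
Step 4: Coefficient of (z - 6)^(-2) = coefficient of (z - 6) in the re-centred numerator = 7

7


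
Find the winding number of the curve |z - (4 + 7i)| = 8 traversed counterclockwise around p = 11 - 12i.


Step 1: Center c = (4, 7), radius = 8
Step 2: |p - c|^2 = 7^2 + (-19)^2 = 410
Step 3: r^2 = 64
Step 4: |p-c| > r so winding number = 0

0


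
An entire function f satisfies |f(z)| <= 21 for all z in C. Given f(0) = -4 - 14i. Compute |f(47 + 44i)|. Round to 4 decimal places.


Step 1: By Liouville's theorem, a bounded entire function is constant.
Step 2: f(z) = f(0) = -4 - 14i for all z.
Step 3: |f(w)| = |-4 - 14i| = sqrt(16 + 196)
Step 4: = 14.5602

14.5602


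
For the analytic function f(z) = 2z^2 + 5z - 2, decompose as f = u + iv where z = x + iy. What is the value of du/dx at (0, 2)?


Step 1: f(z) = 2(x+iy)^2 + 5(x+iy) - 2
Step 2: u = 2(x^2 - y^2) + 5x - 2
Step 3: u_x = 4x + 5
Step 4: At (0, 2): u_x = 0 + 5 = 5

5


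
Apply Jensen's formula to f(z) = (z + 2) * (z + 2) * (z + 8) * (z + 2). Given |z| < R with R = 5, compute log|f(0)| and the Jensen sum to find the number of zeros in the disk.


Jensen's formula: (1/2pi)*integral log|f(Re^it)|dt = log|f(0)| + sum_{|a_k|<R} log(R/|a_k|)
Step 1: f(0) = 2 * 2 * 8 * 2 = 64
Step 2: log|f(0)| = log|-2| + log|-2| + log|-8| + log|-2| = 4.1589
Step 3: Zeros inside |z| < 5: -2, -2, -2
Step 4: Jensen sum = log(5/2) + log(5/2) + log(5/2) = 2.7489
Step 5: n(R) = number of terms in the Jensen sum = count of zeros inside |z| < 5 = 3

3


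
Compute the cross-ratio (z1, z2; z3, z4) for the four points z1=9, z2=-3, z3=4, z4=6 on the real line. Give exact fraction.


Step 1: (z1-z3)(z2-z4) = 5 * (-9) = -45
Step 2: (z1-z4)(z2-z3) = 3 * (-7) = -21
Step 3: Cross-ratio = 45/21 = 15/7

15/7


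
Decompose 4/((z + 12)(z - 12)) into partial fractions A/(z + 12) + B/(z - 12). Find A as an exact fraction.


Step 1: Multiply both sides by (z + 12) and set z = -12
Step 2: A = 4 / (-12 - 12)
Step 3: A = 4 / (-24)
Step 4: A = -1/6

-1/6


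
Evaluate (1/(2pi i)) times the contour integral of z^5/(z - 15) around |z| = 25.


Step 1: f(z) = z^5, a = 15 is inside |z| = 25
Step 2: By Cauchy integral formula: (1/(2pi*i)) * integral = f(a)
Step 3: f(15) = 15^5 = 759375

759375


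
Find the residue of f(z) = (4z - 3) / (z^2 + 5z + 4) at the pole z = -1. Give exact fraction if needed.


Step 1: Q(z) = z^2 + 5z + 4 = (z + 1)(z + 4)
Step 2: Q'(z) = 2z + 5
Step 3: Q'(-1) = 3, P(-1) = -7
Step 4: Res = P(-1)/Q'(-1) = -7/3 = -7/3

-7/3


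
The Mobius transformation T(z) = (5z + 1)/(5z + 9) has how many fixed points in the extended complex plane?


Step 1: Fixed points satisfy T(z) = z
Step 2: 5z^2 + 4z - 1 = 0
Step 3: Discriminant = 4^2 - 4*5*(-1) = 36
Step 4: Number of fixed points = 2

2


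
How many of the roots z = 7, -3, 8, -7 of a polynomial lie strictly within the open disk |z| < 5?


Step 1: Check each root:
  z = 7: |7| = 7 >= 5
  z = -3: |-3| = 3 < 5
  z = 8: |8| = 8 >= 5
  z = -7: |-7| = 7 >= 5
Step 2: Count = 1

1


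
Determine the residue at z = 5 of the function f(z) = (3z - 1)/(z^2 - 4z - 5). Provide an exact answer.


Step 1: Q(z) = z^2 - 4z - 5 = (z - 5)(z + 1)
Step 2: Q'(z) = 2z - 4
Step 3: Q'(5) = 6, P(5) = 14
Step 4: Res = P(5)/Q'(5) = 14/6 = 7/3

7/3


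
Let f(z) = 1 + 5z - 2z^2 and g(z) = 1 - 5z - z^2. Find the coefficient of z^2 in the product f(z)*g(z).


Step 1: z^2 term in f*g comes from: (1)*(-z^2) + (5z)*(-5z) + (-2z^2)*(1)
Step 2: = -1 - 25 - 2
Step 3: = -28

-28


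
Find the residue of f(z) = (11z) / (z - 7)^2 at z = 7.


Step 1: Pole of order 2 at z = 7
Step 2: Res = lim d/dz [(z - 7)^2 * f(z)] as z -> 7
Step 3: (z - 7)^2 * f(z) = 11z
Step 4: d/dz[11z] = 11

11


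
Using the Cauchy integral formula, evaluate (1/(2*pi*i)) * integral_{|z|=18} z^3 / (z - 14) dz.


Step 1: f(z) = z^3, a = 14 is inside |z| = 18
Step 2: By Cauchy integral formula: (1/(2pi*i)) * integral = f(a)
Step 3: f(14) = 14^3 = 2744

2744


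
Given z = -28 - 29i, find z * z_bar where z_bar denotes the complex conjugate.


Step 1: conj(z) = -28 + 29i
Step 2: z * conj(z) = (-28)^2 + (-29)^2
Step 3: = 784 + 841 = 1625

1625


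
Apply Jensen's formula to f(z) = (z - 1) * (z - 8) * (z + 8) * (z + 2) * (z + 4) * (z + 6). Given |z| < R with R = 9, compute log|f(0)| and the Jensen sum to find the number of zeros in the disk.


Jensen's formula: (1/2pi)*integral log|f(Re^it)|dt = log|f(0)| + sum_{|a_k|<R} log(R/|a_k|)
Step 1: f(0) = (-1) * (-8) * 8 * 2 * 4 * 6 = 3072
Step 2: log|f(0)| = log|1| + log|8| + log|-8| + log|-2| + log|-4| + log|-6| = 8.0301
Step 3: Zeros inside |z| < 9: 1, 8, -8, -2, -4, -6
Step 4: Jensen sum = log(9/1) + log(9/8) + log(9/8) + log(9/2) + log(9/4) + log(9/6) = 5.1533
Step 5: n(R) = number of terms in the Jensen sum = count of zeros inside |z| < 9 = 6

6


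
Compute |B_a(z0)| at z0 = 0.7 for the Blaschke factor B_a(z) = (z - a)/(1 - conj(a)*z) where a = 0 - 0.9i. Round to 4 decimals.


Step 1: Numerator z0 - a = 0.7 - (0 - 0.9i) = 0.7 + 0.9i
Step 2: Denominator 1 - conj(a)*z0 = 1 - (0 + 0.9i)*0.7 = 1 - 0.63i
Step 3: |z0 - a|^2 = 0.7^2 + 0.9^2 = 1.3; |1 - conj(a)*z0|^2 = 1^2 + (-0.63)^2 = 1.3969
Step 4: |B_a(0.7)| = sqrt(1.3 / 1.3969) = sqrt(0.930632)
Step 5: = 0.9647

0.9647


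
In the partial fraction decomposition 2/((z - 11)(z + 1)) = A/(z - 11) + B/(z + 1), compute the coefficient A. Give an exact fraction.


Step 1: Multiply both sides by (z - 11) and set z = 11
Step 2: A = 2 / (11 + 1)
Step 3: A = 2 / 12
Step 4: A = 1/6

1/6


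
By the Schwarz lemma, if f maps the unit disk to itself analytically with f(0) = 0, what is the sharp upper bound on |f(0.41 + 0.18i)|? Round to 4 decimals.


Step 1: Schwarz lemma: if f: D -> D is analytic with f(0) = 0, then |f(z)| <= |z| for all z in D, and this is sharp (f(z) = z).
Step 2: |z0|^2 = 0.41^2 + 0.18^2 = 0.2005
Step 3: |z0| = sqrt(0.2005) = 0.447772
Step 4: Best bound = |z0| = 0.4478

0.4478


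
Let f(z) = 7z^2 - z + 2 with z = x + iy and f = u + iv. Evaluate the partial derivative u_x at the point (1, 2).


Step 1: f(z) = 7(x+iy)^2 - (x+iy) + 2
Step 2: u = 7(x^2 - y^2) - x + 2
Step 3: u_x = 14x - 1
Step 4: At (1, 2): u_x = 14 - 1 = 13

13


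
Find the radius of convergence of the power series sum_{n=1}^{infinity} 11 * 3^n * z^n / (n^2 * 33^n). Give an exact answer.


Step 1: General term a_n = 11 * 3^n / (n^2 * 33^n)
Step 2: By the root test, |a_n|^(1/n) = 11^(1/n) * 3 / (n^(2/n) * 33) -> 3/33 as n -> infinity (since 11^(1/n) -> 1 and n^(2/n) -> 1)
Step 3: R = 1/lim|a_n|^(1/n) = 33/3 = 11

11


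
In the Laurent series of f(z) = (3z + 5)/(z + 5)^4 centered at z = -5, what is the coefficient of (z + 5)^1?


Step 1: Write the numerator in powers of (z + 5): 3z + 5 = 3(z + 5) + (3*(-5) + 5) = 3(z + 5) - 10
Step 2: Divide by (z + 5)^4: f(z) = -10(z + 5)^(-4) + 3(z + 5)^(-3)
Step 3: This finite sum is the Laurent series of f about z = -5.
Step 4: Only the powers -4 and -3 appear, so the coefficient of (z + 5)^1 = 0

0


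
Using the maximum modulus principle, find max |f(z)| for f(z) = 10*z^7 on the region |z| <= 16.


Step 1: On |z| = 16, |f(z)| = 10 * |z|^7 = 10 * 16^7
Step 2: By maximum modulus principle, maximum is on boundary.
Step 3: Maximum = 10 * 268435456 = 2684354560

2684354560


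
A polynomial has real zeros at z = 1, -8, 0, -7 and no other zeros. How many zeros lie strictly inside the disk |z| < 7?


Step 1: Check each root:
  z = 1: |1| = 1 < 7
  z = -8: |-8| = 8 >= 7
  z = 0: |0| = 0 < 7
  z = -7: |-7| = 7 >= 7
Step 2: Count = 2

2


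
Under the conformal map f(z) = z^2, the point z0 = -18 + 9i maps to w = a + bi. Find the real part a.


Step 1: z0 = -18 + 9i
Step 2: z0^2 = (-18)^2 - 9^2 - 324i
Step 3: real part = 324 - 81 = 243

243


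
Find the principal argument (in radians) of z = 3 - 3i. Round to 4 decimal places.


Step 1: z = 3 - 3i
Step 2: arg(z) = atan2(-3, 3)
Step 3: arg(z) = -0.7854

-0.7854


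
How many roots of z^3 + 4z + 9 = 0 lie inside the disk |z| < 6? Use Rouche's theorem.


Step 1: On |z| = 6 the three terms have sizes |z^3| = 6^3 = 216, |4z| = 4*6 = 24, |9| = 9
Step 2: The dominant term is g(z) = z^3; let h(z) = 4z + 9 so f = g + h
Step 3: On |z| = 6: |g| = 216 and |h| <= 24 + 9 = 33
Step 4: Since 216 > 33, |h| < |g| on |z| = 6, so by Rouche f has the same number of zeros as g inside |z| < 6
Step 5: g(z) = z^3 has 3 zeros (all at the origin) inside |z| < 6. Answer = 3

3


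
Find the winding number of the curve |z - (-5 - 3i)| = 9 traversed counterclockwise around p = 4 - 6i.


Step 1: Center c = (-5, -3), radius = 9
Step 2: |p - c|^2 = 9^2 + (-3)^2 = 90
Step 3: r^2 = 81
Step 4: |p-c| > r so winding number = 0

0
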